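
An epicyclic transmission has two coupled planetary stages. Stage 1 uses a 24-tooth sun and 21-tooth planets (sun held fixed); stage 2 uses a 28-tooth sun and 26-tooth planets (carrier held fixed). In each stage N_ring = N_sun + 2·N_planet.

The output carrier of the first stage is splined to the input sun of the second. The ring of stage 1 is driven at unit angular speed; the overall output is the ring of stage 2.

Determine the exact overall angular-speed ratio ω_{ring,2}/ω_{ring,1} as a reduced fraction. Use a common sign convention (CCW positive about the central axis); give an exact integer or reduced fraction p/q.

-77/300

Stage 1: N_ring = 24 + 2·21 = 66
Stage 1: 24(ω_s−ω_c) = −66(ω_r−ω_c),  ω_s=0, ω_r=1
Stage 1: 24(0−ω_c) = −66(1−ω_c)  ⇒  90ω_c = 66  ⇒  ω_c = 11/15
  ⇒ ω_c¹/ω_r¹ = 11/15
Stage 2: N_ring = 28 + 2·26 = 80
Stage 2: 28(ω_s−ω_c) = −80(ω_r−ω_c),  ω_c=0, ω_s=1
Stage 2: ω_r = 0 − (28/80)(1−0) = -7/20
  ⇒ ω_r²/ω_s² = -7/20
Coupling ω_s² = ω_c¹ ⇒ overall = 11/15 × -7/20 = -77/300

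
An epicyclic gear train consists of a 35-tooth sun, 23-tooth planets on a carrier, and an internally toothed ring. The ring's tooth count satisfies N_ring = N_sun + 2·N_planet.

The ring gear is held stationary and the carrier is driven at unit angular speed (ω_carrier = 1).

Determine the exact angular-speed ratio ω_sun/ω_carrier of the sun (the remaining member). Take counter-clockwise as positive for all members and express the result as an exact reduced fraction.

N_ring = 35 + 2·23 = 81
35(ω_s−ω_c) = −81(ω_r−ω_c),  ω_r=0, ω_c=1
ω_s = 1 − (81/35)(0−1) = 116/35
ω_s/ω_c = 116/35

116/35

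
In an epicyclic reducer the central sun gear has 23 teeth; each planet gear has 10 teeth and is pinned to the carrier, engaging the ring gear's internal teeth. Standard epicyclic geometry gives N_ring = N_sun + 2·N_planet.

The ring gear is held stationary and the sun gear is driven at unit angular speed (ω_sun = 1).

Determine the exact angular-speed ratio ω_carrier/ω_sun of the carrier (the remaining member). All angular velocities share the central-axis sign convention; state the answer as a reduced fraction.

23/66

N_ring = 23 + 2·10 = 43
23(ω_s−ω_c) = −43(ω_r−ω_c),  ω_r=0, ω_s=1
23(1−ω_c) = −43(0−ω_c)  ⇒  66ω_c = 23  ⇒  ω_c = 23/66
ω_c/ω_s = 23/66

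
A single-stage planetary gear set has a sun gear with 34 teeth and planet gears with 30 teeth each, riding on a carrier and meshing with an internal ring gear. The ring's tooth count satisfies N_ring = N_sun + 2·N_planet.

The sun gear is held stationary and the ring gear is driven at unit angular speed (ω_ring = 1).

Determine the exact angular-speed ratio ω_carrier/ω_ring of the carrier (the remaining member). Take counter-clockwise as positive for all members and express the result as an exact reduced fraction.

N_ring = 34 + 2·30 = 94
34(ω_s−ω_c) = −94(ω_r−ω_c),  ω_s=0, ω_r=1
34(0−ω_c) = −94(1−ω_c)  ⇒  128ω_c = 94  ⇒  ω_c = 47/64
ω_c/ω_r = 47/64

47/64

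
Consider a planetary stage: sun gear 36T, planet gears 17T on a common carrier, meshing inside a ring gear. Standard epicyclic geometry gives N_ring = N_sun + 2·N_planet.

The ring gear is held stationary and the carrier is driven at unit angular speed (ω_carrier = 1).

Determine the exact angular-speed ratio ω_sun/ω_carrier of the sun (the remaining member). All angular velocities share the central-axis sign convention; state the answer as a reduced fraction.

N_ring = 36 + 2·17 = 70
36(ω_s−ω_c) = −70(ω_r−ω_c),  ω_r=0, ω_c=1
ω_s = 1 − (70/36)(0−1) = 53/18
ω_s/ω_c = 53/18

53/18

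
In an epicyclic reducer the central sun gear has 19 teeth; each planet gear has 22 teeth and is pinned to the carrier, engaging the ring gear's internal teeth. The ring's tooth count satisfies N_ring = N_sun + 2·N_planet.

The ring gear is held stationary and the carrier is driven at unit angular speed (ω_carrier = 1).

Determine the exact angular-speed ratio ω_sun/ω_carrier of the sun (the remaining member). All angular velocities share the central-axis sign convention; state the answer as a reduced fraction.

82/19

N_ring = 19 + 2·22 = 63
19(ω_s−ω_c) = −63(ω_r−ω_c),  ω_r=0, ω_c=1
ω_s = 1 − (63/19)(0−1) = 82/19
ω_s/ω_c = 82/19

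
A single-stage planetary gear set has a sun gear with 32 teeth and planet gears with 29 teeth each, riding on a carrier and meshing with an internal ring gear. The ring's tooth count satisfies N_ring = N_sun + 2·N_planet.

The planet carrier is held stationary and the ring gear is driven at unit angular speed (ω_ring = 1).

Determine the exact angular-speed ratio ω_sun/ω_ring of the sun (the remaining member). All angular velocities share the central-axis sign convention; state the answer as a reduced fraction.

-45/16

N_ring = 32 + 2·29 = 90
32(ω_s−ω_c) = −90(ω_r−ω_c),  ω_c=0, ω_r=1
ω_s = 0 − (90/32)(1−0) = -45/16
ω_s/ω_r = -45/16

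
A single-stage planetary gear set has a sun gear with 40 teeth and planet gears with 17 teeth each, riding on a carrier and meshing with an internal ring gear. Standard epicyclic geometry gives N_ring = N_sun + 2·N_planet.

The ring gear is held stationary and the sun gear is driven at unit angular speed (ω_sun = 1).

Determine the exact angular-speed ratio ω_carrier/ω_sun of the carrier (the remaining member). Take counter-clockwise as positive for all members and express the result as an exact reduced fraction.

N_ring = 40 + 2·17 = 74
40(ω_s−ω_c) = −74(ω_r−ω_c),  ω_r=0, ω_s=1
40(1−ω_c) = −74(0−ω_c)  ⇒  114ω_c = 40  ⇒  ω_c = 20/57
ω_c/ω_s = 20/57

20/57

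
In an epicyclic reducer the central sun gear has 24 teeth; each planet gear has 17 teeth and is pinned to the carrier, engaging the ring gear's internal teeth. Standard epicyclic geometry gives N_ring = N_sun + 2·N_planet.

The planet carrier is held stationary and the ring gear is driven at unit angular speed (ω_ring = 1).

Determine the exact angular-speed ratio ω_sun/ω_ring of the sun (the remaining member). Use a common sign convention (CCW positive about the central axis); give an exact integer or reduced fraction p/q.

-29/12

N_ring = 24 + 2·17 = 58
24(ω_s−ω_c) = −58(ω_r−ω_c),  ω_c=0, ω_r=1
ω_s = 0 − (58/24)(1−0) = -29/12
ω_s/ω_r = -29/12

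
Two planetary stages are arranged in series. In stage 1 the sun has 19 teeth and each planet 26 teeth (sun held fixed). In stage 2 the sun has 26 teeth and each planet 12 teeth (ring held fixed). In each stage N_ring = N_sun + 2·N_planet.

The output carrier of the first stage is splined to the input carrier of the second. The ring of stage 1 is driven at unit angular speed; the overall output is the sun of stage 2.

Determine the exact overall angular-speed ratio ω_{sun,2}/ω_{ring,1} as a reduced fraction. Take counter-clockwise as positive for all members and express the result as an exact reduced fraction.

Stage 1: N_ring = 19 + 2·26 = 71
Stage 1: 19(ω_s−ω_c) = −71(ω_r−ω_c),  ω_s=0, ω_r=1
Stage 1: 19(0−ω_c) = −71(1−ω_c)  ⇒  90ω_c = 71  ⇒  ω_c = 71/90
  ⇒ ω_c¹/ω_r¹ = 71/90
Stage 2: N_ring = 26 + 2·12 = 50
Stage 2: 26(ω_s−ω_c) = −50(ω_r−ω_c),  ω_r=0, ω_c=1
Stage 2: ω_s = 1 − (50/26)(0−1) = 38/13
  ⇒ ω_s²/ω_c² = 38/13
Coupling ω_c² = ω_c¹ ⇒ overall = 71/90 × 38/13 = 1349/585

1349/585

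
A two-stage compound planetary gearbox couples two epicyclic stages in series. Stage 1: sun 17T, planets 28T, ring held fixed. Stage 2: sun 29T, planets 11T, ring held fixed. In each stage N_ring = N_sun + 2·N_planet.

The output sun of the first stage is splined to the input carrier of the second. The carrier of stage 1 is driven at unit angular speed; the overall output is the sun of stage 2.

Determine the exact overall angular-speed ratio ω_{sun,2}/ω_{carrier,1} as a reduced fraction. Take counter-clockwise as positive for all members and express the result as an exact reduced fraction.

7200/493

Stage 1: N_ring = 17 + 2·28 = 73
Stage 1: 17(ω_s−ω_c) = −73(ω_r−ω_c),  ω_r=0, ω_c=1
Stage 1: ω_s = 1 − (73/17)(0−1) = 90/17
  ⇒ ω_s¹/ω_c¹ = 90/17
Stage 2: N_ring = 29 + 2·11 = 51
Stage 2: 29(ω_s−ω_c) = −51(ω_r−ω_c),  ω_r=0, ω_c=1
Stage 2: ω_s = 1 − (51/29)(0−1) = 80/29
  ⇒ ω_s²/ω_c² = 80/29
Coupling ω_c² = ω_s¹ ⇒ overall = 90/17 × 80/29 = 7200/493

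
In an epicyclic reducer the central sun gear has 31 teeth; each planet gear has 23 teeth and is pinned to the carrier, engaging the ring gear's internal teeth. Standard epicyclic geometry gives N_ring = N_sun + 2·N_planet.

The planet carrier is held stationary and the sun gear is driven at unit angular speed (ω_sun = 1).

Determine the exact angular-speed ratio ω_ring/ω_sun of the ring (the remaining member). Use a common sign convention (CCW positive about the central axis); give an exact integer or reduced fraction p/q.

N_ring = 31 + 2·23 = 77
31(ω_s−ω_c) = −77(ω_r−ω_c),  ω_c=0, ω_s=1
ω_r = 0 − (31/77)(1−0) = -31/77
ω_r/ω_s = -31/77

-31/77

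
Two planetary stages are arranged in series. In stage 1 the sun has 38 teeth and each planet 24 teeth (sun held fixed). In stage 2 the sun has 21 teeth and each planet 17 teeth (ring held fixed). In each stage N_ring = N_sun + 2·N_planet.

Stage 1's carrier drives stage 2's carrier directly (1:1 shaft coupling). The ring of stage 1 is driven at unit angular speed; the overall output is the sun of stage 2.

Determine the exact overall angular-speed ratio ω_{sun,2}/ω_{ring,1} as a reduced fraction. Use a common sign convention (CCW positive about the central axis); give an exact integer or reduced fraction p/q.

1634/651

Stage 1: N_ring = 38 + 2·24 = 86
Stage 1: 38(ω_s−ω_c) = −86(ω_r−ω_c),  ω_s=0, ω_r=1
Stage 1: 38(0−ω_c) = −86(1−ω_c)  ⇒  124ω_c = 86  ⇒  ω_c = 43/62
  ⇒ ω_c¹/ω_r¹ = 43/62
Stage 2: N_ring = 21 + 2·17 = 55
Stage 2: 21(ω_s−ω_c) = −55(ω_r−ω_c),  ω_r=0, ω_c=1
Stage 2: ω_s = 1 − (55/21)(0−1) = 76/21
  ⇒ ω_s²/ω_c² = 76/21
Coupling ω_c² = ω_c¹ ⇒ overall = 43/62 × 76/21 = 1634/651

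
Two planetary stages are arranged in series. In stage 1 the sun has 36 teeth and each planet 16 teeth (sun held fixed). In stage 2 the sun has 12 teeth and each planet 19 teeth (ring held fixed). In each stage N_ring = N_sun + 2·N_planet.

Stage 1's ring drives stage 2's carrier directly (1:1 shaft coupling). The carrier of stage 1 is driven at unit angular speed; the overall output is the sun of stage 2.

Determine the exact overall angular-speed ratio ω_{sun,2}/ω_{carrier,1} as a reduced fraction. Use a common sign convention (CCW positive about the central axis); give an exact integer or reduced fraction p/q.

Stage 1: N_ring = 36 + 2·16 = 68
Stage 1: 36(ω_s−ω_c) = −68(ω_r−ω_c),  ω_s=0, ω_c=1
Stage 1: ω_r = 1 − (36/68)(0−1) = 26/17
  ⇒ ω_r¹/ω_c¹ = 26/17
Stage 2: N_ring = 12 + 2·19 = 50
Stage 2: 12(ω_s−ω_c) = −50(ω_r−ω_c),  ω_r=0, ω_c=1
Stage 2: ω_s = 1 − (50/12)(0−1) = 31/6
  ⇒ ω_s²/ω_c² = 31/6
Coupling ω_c² = ω_r¹ ⇒ overall = 26/17 × 31/6 = 403/51

403/51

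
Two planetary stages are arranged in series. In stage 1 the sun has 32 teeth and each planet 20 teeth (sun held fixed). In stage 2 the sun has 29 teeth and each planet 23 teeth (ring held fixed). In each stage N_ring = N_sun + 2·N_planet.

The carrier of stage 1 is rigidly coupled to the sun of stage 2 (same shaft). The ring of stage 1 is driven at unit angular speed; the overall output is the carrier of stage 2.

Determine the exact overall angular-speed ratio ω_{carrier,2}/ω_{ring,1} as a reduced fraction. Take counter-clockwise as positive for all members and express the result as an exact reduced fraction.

261/1352

Stage 1: N_ring = 32 + 2·20 = 72
Stage 1: 32(ω_s−ω_c) = −72(ω_r−ω_c),  ω_s=0, ω_r=1
Stage 1: 32(0−ω_c) = −72(1−ω_c)  ⇒  104ω_c = 72  ⇒  ω_c = 9/13
  ⇒ ω_c¹/ω_r¹ = 9/13
Stage 2: N_ring = 29 + 2·23 = 75
Stage 2: 29(ω_s−ω_c) = −75(ω_r−ω_c),  ω_r=0, ω_s=1
Stage 2: 29(1−ω_c) = −75(0−ω_c)  ⇒  104ω_c = 29  ⇒  ω_c = 29/104
  ⇒ ω_c²/ω_s² = 29/104
Coupling ω_s² = ω_c¹ ⇒ overall = 9/13 × 29/104 = 261/1352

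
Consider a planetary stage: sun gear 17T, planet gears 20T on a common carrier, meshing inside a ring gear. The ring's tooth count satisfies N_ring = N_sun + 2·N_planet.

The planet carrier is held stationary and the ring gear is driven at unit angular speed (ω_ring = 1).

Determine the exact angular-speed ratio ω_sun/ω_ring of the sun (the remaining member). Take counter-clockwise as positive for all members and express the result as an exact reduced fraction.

-57/17

N_ring = 17 + 2·20 = 57
17(ω_s−ω_c) = −57(ω_r−ω_c),  ω_c=0, ω_r=1
ω_s = 0 − (57/17)(1−0) = -57/17
ω_s/ω_r = -57/17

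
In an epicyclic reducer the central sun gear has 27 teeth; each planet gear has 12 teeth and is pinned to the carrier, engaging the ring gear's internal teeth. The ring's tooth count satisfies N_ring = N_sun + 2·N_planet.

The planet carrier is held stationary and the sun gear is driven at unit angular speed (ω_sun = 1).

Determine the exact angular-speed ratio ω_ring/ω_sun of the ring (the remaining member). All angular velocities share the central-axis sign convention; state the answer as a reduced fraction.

N_ring = 27 + 2·12 = 51
27(ω_s−ω_c) = −51(ω_r−ω_c),  ω_c=0, ω_s=1
ω_r = 0 − (27/51)(1−0) = -9/17
ω_r/ω_s = -9/17

-9/17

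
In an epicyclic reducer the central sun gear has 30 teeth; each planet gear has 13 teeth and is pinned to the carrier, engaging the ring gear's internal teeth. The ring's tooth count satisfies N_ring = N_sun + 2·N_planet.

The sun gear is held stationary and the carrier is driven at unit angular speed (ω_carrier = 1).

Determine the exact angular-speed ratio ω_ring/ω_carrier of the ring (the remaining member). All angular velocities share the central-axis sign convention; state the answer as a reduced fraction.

43/28

N_ring = 30 + 2·13 = 56
30(ω_s−ω_c) = −56(ω_r−ω_c),  ω_s=0, ω_c=1
ω_r = 1 − (30/56)(0−1) = 43/28
ω_r/ω_c = 43/28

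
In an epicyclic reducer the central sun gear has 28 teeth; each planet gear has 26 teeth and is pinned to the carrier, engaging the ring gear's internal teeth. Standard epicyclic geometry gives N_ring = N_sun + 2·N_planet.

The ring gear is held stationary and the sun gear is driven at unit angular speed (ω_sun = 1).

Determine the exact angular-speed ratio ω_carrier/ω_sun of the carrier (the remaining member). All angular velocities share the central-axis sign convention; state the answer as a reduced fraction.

N_ring = 28 + 2·26 = 80
28(ω_s−ω_c) = −80(ω_r−ω_c),  ω_r=0, ω_s=1
28(1−ω_c) = −80(0−ω_c)  ⇒  108ω_c = 28  ⇒  ω_c = 7/27
ω_c/ω_s = 7/27

7/27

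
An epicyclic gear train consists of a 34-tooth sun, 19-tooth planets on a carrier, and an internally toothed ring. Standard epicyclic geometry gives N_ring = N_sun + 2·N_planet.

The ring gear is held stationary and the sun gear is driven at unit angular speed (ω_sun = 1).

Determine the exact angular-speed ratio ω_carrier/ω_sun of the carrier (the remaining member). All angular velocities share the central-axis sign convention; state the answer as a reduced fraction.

17/53

N_ring = 34 + 2·19 = 72
34(ω_s−ω_c) = −72(ω_r−ω_c),  ω_r=0, ω_s=1
34(1−ω_c) = −72(0−ω_c)  ⇒  106ω_c = 34  ⇒  ω_c = 17/53
ω_c/ω_s = 17/53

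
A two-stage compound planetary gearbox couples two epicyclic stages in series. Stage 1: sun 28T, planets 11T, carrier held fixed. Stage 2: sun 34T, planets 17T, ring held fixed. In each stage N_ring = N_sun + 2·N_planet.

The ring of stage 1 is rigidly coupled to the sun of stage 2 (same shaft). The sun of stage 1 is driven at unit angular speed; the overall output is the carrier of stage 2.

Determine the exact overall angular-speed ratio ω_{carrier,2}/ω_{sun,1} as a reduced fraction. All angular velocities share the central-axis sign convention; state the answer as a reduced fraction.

Stage 1: N_ring = 28 + 2·11 = 50
Stage 1: 28(ω_s−ω_c) = −50(ω_r−ω_c),  ω_c=0, ω_s=1
Stage 1: ω_r = 0 − (28/50)(1−0) = -14/25
  ⇒ ω_r¹/ω_s¹ = -14/25
Stage 2: N_ring = 34 + 2·17 = 68
Stage 2: 34(ω_s−ω_c) = −68(ω_r−ω_c),  ω_r=0, ω_s=1
Stage 2: 34(1−ω_c) = −68(0−ω_c)  ⇒  102ω_c = 34  ⇒  ω_c = 1/3
  ⇒ ω_c²/ω_s² = 1/3
Coupling ω_s² = ω_r¹ ⇒ overall = -14/25 × 1/3 = -14/75

-14/75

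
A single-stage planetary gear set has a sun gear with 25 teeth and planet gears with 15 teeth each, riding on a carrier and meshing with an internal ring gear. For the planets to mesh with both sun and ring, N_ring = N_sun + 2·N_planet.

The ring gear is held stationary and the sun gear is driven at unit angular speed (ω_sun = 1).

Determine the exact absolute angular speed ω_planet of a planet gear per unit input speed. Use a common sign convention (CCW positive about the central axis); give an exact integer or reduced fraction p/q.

-5/6

N_ring = 25 + 2·15 = 55
25(ω_s−ω_c) = −55(ω_r−ω_c),  ω_r=0, ω_s=1
25(1−ω_c) = −55(0−ω_c)  ⇒  80ω_c = 25  ⇒  ω_c = 5/16
sun–planet: 25·(1−5/16) = −15·(ω_p−ω_c)  ⇒  ω_p−ω_c = −(25/15)·(11/16) = -55/48
ω_p = 5/16 − 55/48 = -5/6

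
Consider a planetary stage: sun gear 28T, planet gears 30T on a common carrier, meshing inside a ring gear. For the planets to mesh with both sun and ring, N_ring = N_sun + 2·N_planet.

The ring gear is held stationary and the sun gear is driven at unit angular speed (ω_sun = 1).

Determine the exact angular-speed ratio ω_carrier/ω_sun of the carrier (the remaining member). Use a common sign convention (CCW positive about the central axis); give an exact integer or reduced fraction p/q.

7/29

N_ring = 28 + 2·30 = 88
28(ω_s−ω_c) = −88(ω_r−ω_c),  ω_r=0, ω_s=1
28(1−ω_c) = −88(0−ω_c)  ⇒  116ω_c = 28  ⇒  ω_c = 7/29
ω_c/ω_s = 7/29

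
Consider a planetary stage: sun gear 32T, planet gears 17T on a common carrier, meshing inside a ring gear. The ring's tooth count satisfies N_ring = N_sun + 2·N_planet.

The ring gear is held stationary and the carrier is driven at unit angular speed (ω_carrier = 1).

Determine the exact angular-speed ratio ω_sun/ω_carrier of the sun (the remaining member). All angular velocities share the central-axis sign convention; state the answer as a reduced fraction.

49/16

N_ring = 32 + 2·17 = 66
32(ω_s−ω_c) = −66(ω_r−ω_c),  ω_r=0, ω_c=1
ω_s = 1 − (66/32)(0−1) = 49/16
ω_s/ω_c = 49/16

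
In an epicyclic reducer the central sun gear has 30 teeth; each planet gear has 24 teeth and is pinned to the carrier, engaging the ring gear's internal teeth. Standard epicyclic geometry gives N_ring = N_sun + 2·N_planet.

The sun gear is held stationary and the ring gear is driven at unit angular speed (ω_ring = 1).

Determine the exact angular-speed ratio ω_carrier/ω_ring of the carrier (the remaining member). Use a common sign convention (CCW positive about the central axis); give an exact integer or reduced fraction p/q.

N_ring = 30 + 2·24 = 78
30(ω_s−ω_c) = −78(ω_r−ω_c),  ω_s=0, ω_r=1
30(0−ω_c) = −78(1−ω_c)  ⇒  108ω_c = 78  ⇒  ω_c = 13/18
ω_c/ω_r = 13/18

13/18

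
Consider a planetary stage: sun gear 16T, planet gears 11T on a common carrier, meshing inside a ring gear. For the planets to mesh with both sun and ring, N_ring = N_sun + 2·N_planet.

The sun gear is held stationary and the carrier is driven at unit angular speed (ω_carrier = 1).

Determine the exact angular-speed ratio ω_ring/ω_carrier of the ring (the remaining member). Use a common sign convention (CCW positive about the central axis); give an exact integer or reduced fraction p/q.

N_ring = 16 + 2·11 = 38
16(ω_s−ω_c) = −38(ω_r−ω_c),  ω_s=0, ω_c=1
ω_r = 1 − (16/38)(0−1) = 27/19
ω_r/ω_c = 27/19

27/19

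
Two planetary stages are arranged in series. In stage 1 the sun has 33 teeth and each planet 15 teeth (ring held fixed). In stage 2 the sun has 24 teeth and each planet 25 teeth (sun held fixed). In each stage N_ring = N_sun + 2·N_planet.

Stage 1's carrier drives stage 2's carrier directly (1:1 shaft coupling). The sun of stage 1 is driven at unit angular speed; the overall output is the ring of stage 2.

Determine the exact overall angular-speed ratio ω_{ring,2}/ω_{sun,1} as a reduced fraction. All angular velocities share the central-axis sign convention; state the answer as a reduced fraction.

539/1184

Stage 1: N_ring = 33 + 2·15 = 63
Stage 1: 33(ω_s−ω_c) = −63(ω_r−ω_c),  ω_r=0, ω_s=1
Stage 1: 33(1−ω_c) = −63(0−ω_c)  ⇒  96ω_c = 33  ⇒  ω_c = 11/32
  ⇒ ω_c¹/ω_s¹ = 11/32
Stage 2: N_ring = 24 + 2·25 = 74
Stage 2: 24(ω_s−ω_c) = −74(ω_r−ω_c),  ω_s=0, ω_c=1
Stage 2: ω_r = 1 − (24/74)(0−1) = 49/37
  ⇒ ω_r²/ω_c² = 49/37
Coupling ω_c² = ω_c¹ ⇒ overall = 11/32 × 49/37 = 539/1184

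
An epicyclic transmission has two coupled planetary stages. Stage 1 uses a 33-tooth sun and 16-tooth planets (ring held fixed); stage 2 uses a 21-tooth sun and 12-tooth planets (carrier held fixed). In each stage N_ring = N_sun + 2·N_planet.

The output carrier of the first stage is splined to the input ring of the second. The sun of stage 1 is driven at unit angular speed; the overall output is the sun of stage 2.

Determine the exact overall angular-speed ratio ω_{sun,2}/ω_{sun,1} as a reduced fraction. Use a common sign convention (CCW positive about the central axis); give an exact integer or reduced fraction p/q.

-495/686

Stage 1: N_ring = 33 + 2·16 = 65
Stage 1: 33(ω_s−ω_c) = −65(ω_r−ω_c),  ω_r=0, ω_s=1
Stage 1: 33(1−ω_c) = −65(0−ω_c)  ⇒  98ω_c = 33  ⇒  ω_c = 33/98
  ⇒ ω_c¹/ω_s¹ = 33/98
Stage 2: N_ring = 21 + 2·12 = 45
Stage 2: 21(ω_s−ω_c) = −45(ω_r−ω_c),  ω_c=0, ω_r=1
Stage 2: ω_s = 0 − (45/21)(1−0) = -15/7
  ⇒ ω_s²/ω_r² = -15/7
Coupling ω_r² = ω_c¹ ⇒ overall = 33/98 × -15/7 = -495/686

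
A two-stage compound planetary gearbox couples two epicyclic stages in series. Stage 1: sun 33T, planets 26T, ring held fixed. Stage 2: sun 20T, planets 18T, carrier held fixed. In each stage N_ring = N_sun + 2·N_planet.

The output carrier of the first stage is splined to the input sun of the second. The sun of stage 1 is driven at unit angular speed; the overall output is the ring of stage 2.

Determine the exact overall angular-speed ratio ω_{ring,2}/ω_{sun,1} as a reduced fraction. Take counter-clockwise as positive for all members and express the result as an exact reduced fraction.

Stage 1: N_ring = 33 + 2·26 = 85
Stage 1: 33(ω_s−ω_c) = −85(ω_r−ω_c),  ω_r=0, ω_s=1
Stage 1: 33(1−ω_c) = −85(0−ω_c)  ⇒  118ω_c = 33  ⇒  ω_c = 33/118
  ⇒ ω_c¹/ω_s¹ = 33/118
Stage 2: N_ring = 20 + 2·18 = 56
Stage 2: 20(ω_s−ω_c) = −56(ω_r−ω_c),  ω_c=0, ω_s=1
Stage 2: ω_r = 0 − (20/56)(1−0) = -5/14
  ⇒ ω_r²/ω_s² = -5/14
Coupling ω_s² = ω_c¹ ⇒ overall = 33/118 × -5/14 = -165/1652

-165/1652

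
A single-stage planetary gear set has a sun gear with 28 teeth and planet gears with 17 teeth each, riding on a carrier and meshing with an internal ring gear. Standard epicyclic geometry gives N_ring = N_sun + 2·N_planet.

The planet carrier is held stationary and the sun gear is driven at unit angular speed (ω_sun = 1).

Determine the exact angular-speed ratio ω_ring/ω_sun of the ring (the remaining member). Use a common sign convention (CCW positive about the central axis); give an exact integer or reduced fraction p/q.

N_ring = 28 + 2·17 = 62
28(ω_s−ω_c) = −62(ω_r−ω_c),  ω_c=0, ω_s=1
ω_r = 0 − (28/62)(1−0) = -14/31
ω_r/ω_s = -14/31

-14/31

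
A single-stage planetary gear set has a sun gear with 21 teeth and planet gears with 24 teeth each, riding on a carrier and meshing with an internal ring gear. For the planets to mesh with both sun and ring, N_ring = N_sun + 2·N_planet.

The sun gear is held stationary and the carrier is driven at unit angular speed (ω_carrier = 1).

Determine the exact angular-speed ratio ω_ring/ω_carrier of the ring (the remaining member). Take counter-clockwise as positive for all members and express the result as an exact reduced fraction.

30/23

N_ring = 21 + 2·24 = 69
21(ω_s−ω_c) = −69(ω_r−ω_c),  ω_s=0, ω_c=1
ω_r = 1 − (21/69)(0−1) = 30/23
ω_r/ω_c = 30/23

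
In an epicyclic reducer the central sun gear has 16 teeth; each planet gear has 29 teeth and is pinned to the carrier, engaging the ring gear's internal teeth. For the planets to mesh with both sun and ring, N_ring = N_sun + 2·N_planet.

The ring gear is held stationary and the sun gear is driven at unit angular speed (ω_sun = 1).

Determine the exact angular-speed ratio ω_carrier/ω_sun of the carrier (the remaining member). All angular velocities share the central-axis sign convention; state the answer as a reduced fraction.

N_ring = 16 + 2·29 = 74
16(ω_s−ω_c) = −74(ω_r−ω_c),  ω_r=0, ω_s=1
16(1−ω_c) = −74(0−ω_c)  ⇒  90ω_c = 16  ⇒  ω_c = 8/45
ω_c/ω_s = 8/45

8/45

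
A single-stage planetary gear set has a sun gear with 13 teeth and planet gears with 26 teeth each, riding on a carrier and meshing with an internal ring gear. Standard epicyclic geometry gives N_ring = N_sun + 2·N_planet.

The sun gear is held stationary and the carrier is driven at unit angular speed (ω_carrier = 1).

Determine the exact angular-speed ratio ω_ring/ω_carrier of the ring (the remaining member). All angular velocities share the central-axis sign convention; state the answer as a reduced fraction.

6/5

N_ring = 13 + 2·26 = 65
13(ω_s−ω_c) = −65(ω_r−ω_c),  ω_s=0, ω_c=1
ω_r = 1 − (13/65)(0−1) = 6/5
ω_r/ω_c = 6/5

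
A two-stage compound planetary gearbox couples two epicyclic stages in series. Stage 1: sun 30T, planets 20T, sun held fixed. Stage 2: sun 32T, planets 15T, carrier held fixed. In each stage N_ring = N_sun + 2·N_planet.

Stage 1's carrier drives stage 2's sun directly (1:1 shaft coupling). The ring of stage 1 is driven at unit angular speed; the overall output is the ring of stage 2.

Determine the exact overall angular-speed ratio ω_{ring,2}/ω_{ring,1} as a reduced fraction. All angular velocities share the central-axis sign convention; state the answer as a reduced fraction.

Stage 1: N_ring = 30 + 2·20 = 70
Stage 1: 30(ω_s−ω_c) = −70(ω_r−ω_c),  ω_s=0, ω_r=1
Stage 1: 30(0−ω_c) = −70(1−ω_c)  ⇒  100ω_c = 70  ⇒  ω_c = 7/10
  ⇒ ω_c¹/ω_r¹ = 7/10
Stage 2: N_ring = 32 + 2·15 = 62
Stage 2: 32(ω_s−ω_c) = −62(ω_r−ω_c),  ω_c=0, ω_s=1
Stage 2: ω_r = 0 − (32/62)(1−0) = -16/31
  ⇒ ω_r²/ω_s² = -16/31
Coupling ω_s² = ω_c¹ ⇒ overall = 7/10 × -16/31 = -56/155

-56/155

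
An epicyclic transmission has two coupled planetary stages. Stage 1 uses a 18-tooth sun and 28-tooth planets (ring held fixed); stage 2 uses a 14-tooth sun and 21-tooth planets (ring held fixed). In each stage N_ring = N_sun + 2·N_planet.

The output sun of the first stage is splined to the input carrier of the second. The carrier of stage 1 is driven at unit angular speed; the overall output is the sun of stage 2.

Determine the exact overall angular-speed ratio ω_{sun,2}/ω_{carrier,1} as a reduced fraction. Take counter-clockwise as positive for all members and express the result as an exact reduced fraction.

Stage 1: N_ring = 18 + 2·28 = 74
Stage 1: 18(ω_s−ω_c) = −74(ω_r−ω_c),  ω_r=0, ω_c=1
Stage 1: ω_s = 1 − (74/18)(0−1) = 46/9
  ⇒ ω_s¹/ω_c¹ = 46/9
Stage 2: N_ring = 14 + 2·21 = 56
Stage 2: 14(ω_s−ω_c) = −56(ω_r−ω_c),  ω_r=0, ω_c=1
Stage 2: ω_s = 1 − (56/14)(0−1) = 5
  ⇒ ω_s²/ω_c² = 5
Coupling ω_c² = ω_s¹ ⇒ overall = 46/9 × 5 = 230/9

230/9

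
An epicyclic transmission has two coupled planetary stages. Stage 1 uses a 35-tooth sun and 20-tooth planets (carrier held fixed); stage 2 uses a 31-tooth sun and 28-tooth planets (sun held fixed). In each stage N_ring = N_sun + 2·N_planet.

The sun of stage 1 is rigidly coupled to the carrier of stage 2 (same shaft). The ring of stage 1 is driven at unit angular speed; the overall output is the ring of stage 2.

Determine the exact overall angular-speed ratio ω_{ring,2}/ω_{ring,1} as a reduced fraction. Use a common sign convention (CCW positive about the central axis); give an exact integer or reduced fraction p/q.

Stage 1: N_ring = 35 + 2·20 = 75
Stage 1: 35(ω_s−ω_c) = −75(ω_r−ω_c),  ω_c=0, ω_r=1
Stage 1: ω_s = 0 − (75/35)(1−0) = -15/7
  ⇒ ω_s¹/ω_r¹ = -15/7
Stage 2: N_ring = 31 + 2·28 = 87
Stage 2: 31(ω_s−ω_c) = −87(ω_r−ω_c),  ω_s=0, ω_c=1
Stage 2: ω_r = 1 − (31/87)(0−1) = 118/87
  ⇒ ω_r²/ω_c² = 118/87
Coupling ω_c² = ω_s¹ ⇒ overall = -15/7 × 118/87 = -590/203

-590/203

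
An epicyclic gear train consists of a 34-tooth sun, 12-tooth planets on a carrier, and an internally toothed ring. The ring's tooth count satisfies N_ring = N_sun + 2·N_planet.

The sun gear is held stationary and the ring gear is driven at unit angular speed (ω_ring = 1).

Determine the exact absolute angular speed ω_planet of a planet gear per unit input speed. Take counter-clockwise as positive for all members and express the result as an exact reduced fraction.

N_ring = 34 + 2·12 = 58
34(ω_s−ω_c) = −58(ω_r−ω_c),  ω_s=0, ω_r=1
34(0−ω_c) = −58(1−ω_c)  ⇒  92ω_c = 58  ⇒  ω_c = 29/46
sun–planet: 34·(0−29/46) = −12·(ω_p−ω_c)  ⇒  ω_p−ω_c = −(34/12)·(-29/46) = 493/276
ω_p = 29/46 + 493/276 = 29/12

29/12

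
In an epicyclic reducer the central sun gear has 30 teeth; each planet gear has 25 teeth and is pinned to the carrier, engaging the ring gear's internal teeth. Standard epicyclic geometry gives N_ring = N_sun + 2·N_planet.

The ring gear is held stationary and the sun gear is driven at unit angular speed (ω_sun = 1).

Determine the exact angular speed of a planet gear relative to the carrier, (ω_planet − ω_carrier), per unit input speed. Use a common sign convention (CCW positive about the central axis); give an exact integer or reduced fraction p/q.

-48/55

N_ring = 30 + 2·25 = 80
30(ω_s−ω_c) = −80(ω_r−ω_c),  ω_r=0, ω_s=1
30(1−ω_c) = −80(0−ω_c)  ⇒  110ω_c = 30  ⇒  ω_c = 3/11
sun–planet: 30·(1−3/11) = −25·(ω_p−ω_c)  ⇒  ω_p−ω_c = −(30/25)·(8/11) = -48/55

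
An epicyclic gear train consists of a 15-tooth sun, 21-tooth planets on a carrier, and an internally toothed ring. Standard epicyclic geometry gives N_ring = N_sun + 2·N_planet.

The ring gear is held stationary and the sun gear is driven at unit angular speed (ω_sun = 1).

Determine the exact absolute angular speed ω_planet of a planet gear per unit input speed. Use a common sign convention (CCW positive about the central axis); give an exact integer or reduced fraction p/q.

N_ring = 15 + 2·21 = 57
15(ω_s−ω_c) = −57(ω_r−ω_c),  ω_r=0, ω_s=1
15(1−ω_c) = −57(0−ω_c)  ⇒  72ω_c = 15  ⇒  ω_c = 5/24
sun–planet: 15·(1−5/24) = −21·(ω_p−ω_c)  ⇒  ω_p−ω_c = −(15/21)·(19/24) = -95/168
ω_p = 5/24 − 95/168 = -5/14

-5/14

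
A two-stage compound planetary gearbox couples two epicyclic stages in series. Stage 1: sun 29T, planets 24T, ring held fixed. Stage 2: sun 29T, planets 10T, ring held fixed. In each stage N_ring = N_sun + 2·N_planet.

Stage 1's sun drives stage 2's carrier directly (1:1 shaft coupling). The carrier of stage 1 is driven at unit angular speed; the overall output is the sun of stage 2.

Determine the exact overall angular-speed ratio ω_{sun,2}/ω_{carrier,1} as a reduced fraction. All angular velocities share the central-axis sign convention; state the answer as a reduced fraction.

8268/841

Stage 1: N_ring = 29 + 2·24 = 77
Stage 1: 29(ω_s−ω_c) = −77(ω_r−ω_c),  ω_r=0, ω_c=1
Stage 1: ω_s = 1 − (77/29)(0−1) = 106/29
  ⇒ ω_s¹/ω_c¹ = 106/29
Stage 2: N_ring = 29 + 2·10 = 49
Stage 2: 29(ω_s−ω_c) = −49(ω_r−ω_c),  ω_r=0, ω_c=1
Stage 2: ω_s = 1 − (49/29)(0−1) = 78/29
  ⇒ ω_s²/ω_c² = 78/29
Coupling ω_c² = ω_s¹ ⇒ overall = 106/29 × 78/29 = 8268/841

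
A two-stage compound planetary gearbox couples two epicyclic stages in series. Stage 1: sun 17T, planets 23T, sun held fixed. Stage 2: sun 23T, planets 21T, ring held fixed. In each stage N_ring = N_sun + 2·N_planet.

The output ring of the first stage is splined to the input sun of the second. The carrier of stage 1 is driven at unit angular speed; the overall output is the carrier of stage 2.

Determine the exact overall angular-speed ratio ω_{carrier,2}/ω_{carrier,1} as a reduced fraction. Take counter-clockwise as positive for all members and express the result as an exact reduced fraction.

Stage 1: N_ring = 17 + 2·23 = 63
Stage 1: 17(ω_s−ω_c) = −63(ω_r−ω_c),  ω_s=0, ω_c=1
Stage 1: ω_r = 1 − (17/63)(0−1) = 80/63
  ⇒ ω_r¹/ω_c¹ = 80/63
Stage 2: N_ring = 23 + 2·21 = 65
Stage 2: 23(ω_s−ω_c) = −65(ω_r−ω_c),  ω_r=0, ω_s=1
Stage 2: 23(1−ω_c) = −65(0−ω_c)  ⇒  88ω_c = 23  ⇒  ω_c = 23/88
  ⇒ ω_c²/ω_s² = 23/88
Coupling ω_s² = ω_r¹ ⇒ overall = 80/63 × 23/88 = 230/693

230/693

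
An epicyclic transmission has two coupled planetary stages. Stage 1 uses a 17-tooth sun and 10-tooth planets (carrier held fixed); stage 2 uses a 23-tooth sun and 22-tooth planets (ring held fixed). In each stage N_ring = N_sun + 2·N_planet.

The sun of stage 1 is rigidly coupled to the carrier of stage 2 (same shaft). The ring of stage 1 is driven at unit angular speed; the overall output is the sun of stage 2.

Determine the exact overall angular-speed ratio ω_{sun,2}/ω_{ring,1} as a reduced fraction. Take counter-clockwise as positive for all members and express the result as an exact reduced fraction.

-3330/391

Stage 1: N_ring = 17 + 2·10 = 37
Stage 1: 17(ω_s−ω_c) = −37(ω_r−ω_c),  ω_c=0, ω_r=1
Stage 1: ω_s = 0 − (37/17)(1−0) = -37/17
  ⇒ ω_s¹/ω_r¹ = -37/17
Stage 2: N_ring = 23 + 2·22 = 67
Stage 2: 23(ω_s−ω_c) = −67(ω_r−ω_c),  ω_r=0, ω_c=1
Stage 2: ω_s = 1 − (67/23)(0−1) = 90/23
  ⇒ ω_s²/ω_c² = 90/23
Coupling ω_c² = ω_s¹ ⇒ overall = -37/17 × 90/23 = -3330/391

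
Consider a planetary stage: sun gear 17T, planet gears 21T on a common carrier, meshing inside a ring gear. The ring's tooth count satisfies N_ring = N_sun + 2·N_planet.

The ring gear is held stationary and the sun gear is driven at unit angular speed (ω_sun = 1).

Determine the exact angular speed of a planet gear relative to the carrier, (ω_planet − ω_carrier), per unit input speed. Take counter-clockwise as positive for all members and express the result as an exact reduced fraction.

N_ring = 17 + 2·21 = 59
17(ω_s−ω_c) = −59(ω_r−ω_c),  ω_r=0, ω_s=1
17(1−ω_c) = −59(0−ω_c)  ⇒  76ω_c = 17  ⇒  ω_c = 17/76
sun–planet: 17·(1−17/76) = −21·(ω_p−ω_c)  ⇒  ω_p−ω_c = −(17/21)·(59/76) = -1003/1596

-1003/1596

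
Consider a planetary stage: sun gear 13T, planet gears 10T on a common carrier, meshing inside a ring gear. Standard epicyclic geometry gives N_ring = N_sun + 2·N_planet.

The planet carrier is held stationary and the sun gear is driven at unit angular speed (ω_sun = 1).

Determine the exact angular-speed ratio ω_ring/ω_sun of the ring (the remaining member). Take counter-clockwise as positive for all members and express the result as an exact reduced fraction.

-13/33

N_ring = 13 + 2·10 = 33
13(ω_s−ω_c) = −33(ω_r−ω_c),  ω_c=0, ω_s=1
ω_r = 0 − (13/33)(1−0) = -13/33
ω_r/ω_s = -13/33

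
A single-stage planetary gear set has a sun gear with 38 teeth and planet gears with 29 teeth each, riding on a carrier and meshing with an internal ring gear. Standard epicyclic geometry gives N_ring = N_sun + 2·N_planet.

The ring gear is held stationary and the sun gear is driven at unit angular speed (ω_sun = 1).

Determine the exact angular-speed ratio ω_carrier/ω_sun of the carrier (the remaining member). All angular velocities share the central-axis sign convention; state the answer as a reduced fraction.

N_ring = 38 + 2·29 = 96
38(ω_s−ω_c) = −96(ω_r−ω_c),  ω_r=0, ω_s=1
38(1−ω_c) = −96(0−ω_c)  ⇒  134ω_c = 38  ⇒  ω_c = 19/67
ω_c/ω_s = 19/67

19/67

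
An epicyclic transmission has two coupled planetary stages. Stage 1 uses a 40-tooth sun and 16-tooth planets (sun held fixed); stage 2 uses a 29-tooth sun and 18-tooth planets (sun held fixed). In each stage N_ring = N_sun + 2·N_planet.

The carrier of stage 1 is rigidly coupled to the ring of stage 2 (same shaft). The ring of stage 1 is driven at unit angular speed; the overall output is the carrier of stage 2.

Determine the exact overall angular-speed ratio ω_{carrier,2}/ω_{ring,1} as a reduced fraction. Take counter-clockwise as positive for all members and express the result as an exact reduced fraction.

585/1316

Stage 1: N_ring = 40 + 2·16 = 72
Stage 1: 40(ω_s−ω_c) = −72(ω_r−ω_c),  ω_s=0, ω_r=1
Stage 1: 40(0−ω_c) = −72(1−ω_c)  ⇒  112ω_c = 72  ⇒  ω_c = 9/14
  ⇒ ω_c¹/ω_r¹ = 9/14
Stage 2: N_ring = 29 + 2·18 = 65
Stage 2: 29(ω_s−ω_c) = −65(ω_r−ω_c),  ω_s=0, ω_r=1
Stage 2: 29(0−ω_c) = −65(1−ω_c)  ⇒  94ω_c = 65  ⇒  ω_c = 65/94
  ⇒ ω_c²/ω_r² = 65/94
Coupling ω_r² = ω_c¹ ⇒ overall = 9/14 × 65/94 = 585/1316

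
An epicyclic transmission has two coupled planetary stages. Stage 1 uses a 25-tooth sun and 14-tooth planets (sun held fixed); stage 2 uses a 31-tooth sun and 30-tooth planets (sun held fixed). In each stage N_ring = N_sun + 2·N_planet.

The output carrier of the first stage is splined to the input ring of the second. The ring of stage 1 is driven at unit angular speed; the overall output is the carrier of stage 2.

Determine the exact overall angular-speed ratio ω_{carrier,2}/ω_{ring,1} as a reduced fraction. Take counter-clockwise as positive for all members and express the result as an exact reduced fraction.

371/732

Stage 1: N_ring = 25 + 2·14 = 53
Stage 1: 25(ω_s−ω_c) = −53(ω_r−ω_c),  ω_s=0, ω_r=1
Stage 1: 25(0−ω_c) = −53(1−ω_c)  ⇒  78ω_c = 53  ⇒  ω_c = 53/78
  ⇒ ω_c¹/ω_r¹ = 53/78
Stage 2: N_ring = 31 + 2·30 = 91
Stage 2: 31(ω_s−ω_c) = −91(ω_r−ω_c),  ω_s=0, ω_r=1
Stage 2: 31(0−ω_c) = −91(1−ω_c)  ⇒  122ω_c = 91  ⇒  ω_c = 91/122
  ⇒ ω_c²/ω_r² = 91/122
Coupling ω_r² = ω_c¹ ⇒ overall = 53/78 × 91/122 = 371/732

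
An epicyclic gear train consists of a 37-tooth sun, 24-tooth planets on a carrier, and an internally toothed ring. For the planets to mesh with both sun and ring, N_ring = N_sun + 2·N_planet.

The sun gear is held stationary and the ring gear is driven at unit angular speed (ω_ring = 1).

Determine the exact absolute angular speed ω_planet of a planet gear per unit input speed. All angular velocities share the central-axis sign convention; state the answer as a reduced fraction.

N_ring = 37 + 2·24 = 85
37(ω_s−ω_c) = −85(ω_r−ω_c),  ω_s=0, ω_r=1
37(0−ω_c) = −85(1−ω_c)  ⇒  122ω_c = 85  ⇒  ω_c = 85/122
sun–planet: 37·(0−85/122) = −24·(ω_p−ω_c)  ⇒  ω_p−ω_c = −(37/24)·(-85/122) = 3145/2928
ω_p = 85/122 + 3145/2928 = 85/48

85/48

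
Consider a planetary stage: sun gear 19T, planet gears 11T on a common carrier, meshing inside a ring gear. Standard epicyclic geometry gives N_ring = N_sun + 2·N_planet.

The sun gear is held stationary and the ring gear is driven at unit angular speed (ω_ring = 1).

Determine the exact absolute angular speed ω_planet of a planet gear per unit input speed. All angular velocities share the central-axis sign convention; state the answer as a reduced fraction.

41/22

N_ring = 19 + 2·11 = 41
19(ω_s−ω_c) = −41(ω_r−ω_c),  ω_s=0, ω_r=1
19(0−ω_c) = −41(1−ω_c)  ⇒  60ω_c = 41  ⇒  ω_c = 41/60
sun–planet: 19·(0−41/60) = −11·(ω_p−ω_c)  ⇒  ω_p−ω_c = −(19/11)·(-41/60) = 779/660
ω_p = 41/60 + 779/660 = 41/22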